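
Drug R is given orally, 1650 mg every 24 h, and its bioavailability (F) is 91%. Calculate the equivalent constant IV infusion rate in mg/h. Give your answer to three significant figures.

62.6 mg/h

Equivalent systemic input: infusion rate = F·D/τ.
Rate = 0.91 × 1650 / 24 = 62.56 mg/h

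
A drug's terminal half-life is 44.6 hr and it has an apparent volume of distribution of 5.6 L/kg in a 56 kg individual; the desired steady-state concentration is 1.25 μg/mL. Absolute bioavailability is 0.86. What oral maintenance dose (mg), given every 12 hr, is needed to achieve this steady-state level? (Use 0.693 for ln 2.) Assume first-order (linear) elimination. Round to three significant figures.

85.0 mg

Total Vd = 5.6 × 56 = 313.6 L
CL = ln 2 · Vd / t½ = 0.693 × 313.6 / 44.6 = 4.873 L/h
D = CL × Css × τ / F = 4.873 × 1.25 × 12 / 0.86 = 84.99 mg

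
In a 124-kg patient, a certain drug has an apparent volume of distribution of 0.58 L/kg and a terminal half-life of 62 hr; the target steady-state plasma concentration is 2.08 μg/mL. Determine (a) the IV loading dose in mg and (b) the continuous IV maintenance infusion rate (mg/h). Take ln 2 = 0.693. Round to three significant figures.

(a) 150 mg; (b) 1.67 mg/h

Vd(total) = 124 kg × 0.58 L/kg = 71.92 L
LD = Vd × C = 71.92 × 2.08 = 149.6 mg
CL = 0.693 × Vd / t½ = 0.693 × 71.92 / 62 = 0.8039 L/h
Infusion rate = CL × Css = 0.8039 × 2.08 = 1.672 mg/h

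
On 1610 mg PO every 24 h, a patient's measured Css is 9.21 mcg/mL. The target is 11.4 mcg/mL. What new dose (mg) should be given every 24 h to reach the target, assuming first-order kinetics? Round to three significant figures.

For first-order elimination, Css ∝ F·D/(CL·τ); F and CL are unchanged, so Css ∝ D/τ.
D₂ = D₁ × (Css,target / Css,current) = 1610 × 11.4/9.21 = 1993 mg

1990 mg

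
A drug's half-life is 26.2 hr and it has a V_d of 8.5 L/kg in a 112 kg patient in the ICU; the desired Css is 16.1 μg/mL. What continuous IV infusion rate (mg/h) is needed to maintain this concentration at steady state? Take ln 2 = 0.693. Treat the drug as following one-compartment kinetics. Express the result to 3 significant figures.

405 mg/h

Total Vd = 8.5 × 112 = 952.0 L
CL = 0.693 × Vd / t½ = 0.693 × 952.0 / 26.2 = 25.18 L/h
Infusion rate = CL × Css = 25.18 × 16.1 = 405.4 mg/h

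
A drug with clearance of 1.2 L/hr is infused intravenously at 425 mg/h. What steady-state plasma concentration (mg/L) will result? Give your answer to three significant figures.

354 mg/L

Css = rate / CL = 425 / 1.200 = 354.2 mg/L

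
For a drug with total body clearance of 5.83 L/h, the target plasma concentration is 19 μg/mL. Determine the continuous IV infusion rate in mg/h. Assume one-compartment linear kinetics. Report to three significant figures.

R₀ = 5.830 × 19 = 110.8 mg/h

111 mg/h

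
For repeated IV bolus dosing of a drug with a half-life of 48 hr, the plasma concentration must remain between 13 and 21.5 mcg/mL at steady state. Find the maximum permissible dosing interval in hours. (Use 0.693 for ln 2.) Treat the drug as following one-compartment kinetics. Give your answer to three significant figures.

k = 0.693 / t½ = 0.693 / 48 = 0.01444 h⁻¹
Between IV bolus doses, concentration decays as C = C₀·e^(−kτ), so C_peak/C_trough = e^(kτ).
τ_max = ln(C_peak/C_trough) / k = ln(21.5/13) / 0.01444 = 0.5031 / 0.01444 = 34.84 h

34.8 h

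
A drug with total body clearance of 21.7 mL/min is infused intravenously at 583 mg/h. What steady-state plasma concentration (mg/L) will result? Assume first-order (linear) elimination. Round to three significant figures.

448 mg/L

CL = 21.7 mL/min = 21.7 × 0.06 = 1.302 L/h
Css = rate / CL = 583 / 1.302 = 447.8 mg/L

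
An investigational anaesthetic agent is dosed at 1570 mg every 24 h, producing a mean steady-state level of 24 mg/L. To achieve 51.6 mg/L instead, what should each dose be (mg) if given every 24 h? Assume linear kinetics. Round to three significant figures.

For first-order elimination, Css ∝ F·D/(CL·τ); F and CL are unchanged, so Css ∝ D/τ.
D₂ = D₁ × (Css,target / Css,current) = 1570 × 51.6/24 = 3376 mg

3380 mg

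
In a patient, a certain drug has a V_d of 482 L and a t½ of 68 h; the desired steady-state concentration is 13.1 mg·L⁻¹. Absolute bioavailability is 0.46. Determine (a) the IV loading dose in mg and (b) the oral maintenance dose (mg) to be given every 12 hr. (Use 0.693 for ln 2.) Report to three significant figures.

(a) 6310 mg; (b) 1680 mg

LD = Vd × C = 482.0 × 13.1 = 6314 mg
CL = 0.693 × Vd / t½ = 0.693 × 482.0 / 68 = 4.912 L/h
D = CL × Css × τ / F = 4.912 × 13.1 × 12 / 0.46 = 1679 mg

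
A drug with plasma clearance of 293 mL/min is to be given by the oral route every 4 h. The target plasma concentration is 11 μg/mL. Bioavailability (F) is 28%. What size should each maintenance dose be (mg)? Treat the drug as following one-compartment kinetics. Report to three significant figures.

CL = 293 mL/min × 60/1000 = 17.58 L/h
At steady state, dose per interval replaces the amount cleared in that interval: F·D/τ = CL·Css.
D = CL × Css × τ / F = 17.58 × 11 × 4 / 0.28 = 2763 mg

2760 mg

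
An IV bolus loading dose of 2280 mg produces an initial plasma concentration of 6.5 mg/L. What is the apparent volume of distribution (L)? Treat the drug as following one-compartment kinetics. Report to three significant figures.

351 L

Immediately after an IV bolus, C₀ = Dose / Vd, so Vd = Dose / C₀.
Vd = 2280 / 6.5 = 350.8 L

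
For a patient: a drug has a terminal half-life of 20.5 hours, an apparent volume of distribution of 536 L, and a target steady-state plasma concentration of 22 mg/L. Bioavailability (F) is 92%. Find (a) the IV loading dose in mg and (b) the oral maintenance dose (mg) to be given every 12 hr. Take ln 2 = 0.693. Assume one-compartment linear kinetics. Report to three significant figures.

LD = Vd × C = 536.0 × 22 = 11790 mg
CL = 0.693 × Vd / t½ = 0.693 × 536.0 / 20.5 = 18.12 L/h
D = CL × Css × τ / F = 18.12 × 22 × 12 / 0.92 = 5200 mg

(a) 11800 mg; (b) 5200 mg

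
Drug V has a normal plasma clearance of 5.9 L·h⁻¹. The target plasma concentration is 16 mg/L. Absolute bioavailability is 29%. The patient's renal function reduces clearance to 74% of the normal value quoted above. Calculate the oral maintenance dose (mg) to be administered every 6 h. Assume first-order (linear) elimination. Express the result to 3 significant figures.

1450 mg

Patient clearance = 0.74 × 5.900 = 4.366 L/h
D = CL × Css × τ / F = 4.366 × 16 × 6 / 0.29 = 1445 mg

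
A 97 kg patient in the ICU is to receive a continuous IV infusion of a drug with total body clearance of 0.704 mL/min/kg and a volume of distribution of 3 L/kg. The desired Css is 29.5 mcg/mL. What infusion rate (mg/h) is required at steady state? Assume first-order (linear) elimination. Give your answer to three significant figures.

CL = 0.704 mL/min/kg × 97 kg = 68.29 mL/min = 68.29 × 60/1000 = 4.097 L/h
Infusion rate = CL · Css = 4.097 L/h × 29.5 mg/L = 120.9 mg/h

121 mg/h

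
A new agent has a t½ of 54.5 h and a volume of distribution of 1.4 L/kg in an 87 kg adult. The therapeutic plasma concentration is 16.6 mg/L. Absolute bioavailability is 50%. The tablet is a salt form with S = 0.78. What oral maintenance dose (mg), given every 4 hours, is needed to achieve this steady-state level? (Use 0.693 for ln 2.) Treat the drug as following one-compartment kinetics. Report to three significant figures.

Vd = 1.4 L/kg × 87 kg = 121.8 L
CL = 0.693 × Vd / t½ = 0.693 × 121.8 / 54.5 = 1.549 L/h
D = CL × Css × τ / F / S = 1.549 × 16.6 × 4 / 0.5 / 0.78 = 263.7 mg

264 mg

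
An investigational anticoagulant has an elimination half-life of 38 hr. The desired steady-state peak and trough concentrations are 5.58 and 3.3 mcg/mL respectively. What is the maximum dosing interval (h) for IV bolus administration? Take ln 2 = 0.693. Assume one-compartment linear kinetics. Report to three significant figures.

28.8 h

k = 0.693 / t½ = 0.693 / 38 = 0.01824 h⁻¹
Between IV bolus doses, concentration decays as C = C₀·e^(−kτ), so C_peak/C_trough = e^(kτ).
τ_max = ln(C_peak/C_trough) / k = ln(5.58/3.3) / 0.01824 = 0.5253 / 0.01824 = 28.80 h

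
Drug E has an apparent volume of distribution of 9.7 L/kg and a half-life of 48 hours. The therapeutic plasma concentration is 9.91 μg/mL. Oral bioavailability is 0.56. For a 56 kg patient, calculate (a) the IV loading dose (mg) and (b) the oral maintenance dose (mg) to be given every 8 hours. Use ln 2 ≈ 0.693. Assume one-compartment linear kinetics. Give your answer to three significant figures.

(a) 5380 mg; (b) 1110 mg

Vd(total) = 56 kg × 9.7 L/kg = 543.2 L
LD = Vd × C = 543.2 × 9.91 = 5383 mg
CL = 0.693 × Vd / t½ = 0.693 × 543.2 / 48 = 7.842 L/h
D = CL × Css × τ / F = 7.842 × 9.91 × 8 / 0.56 = 1110 mg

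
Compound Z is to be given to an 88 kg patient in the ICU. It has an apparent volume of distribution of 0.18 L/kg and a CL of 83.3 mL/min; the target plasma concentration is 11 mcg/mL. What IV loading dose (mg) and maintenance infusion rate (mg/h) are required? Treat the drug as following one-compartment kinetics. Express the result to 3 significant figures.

Vd = 0.18 L/kg × 88 kg = 15.84 L
Loading dose = Vd × C = 15.84 × 11 = 174.2 mg
Convert clearance: 83.3 mL/min × 60 min/h ÷ 1000 mL/L = 4.998 L/h
Maintenance infusion rate = CL × Css = 4.998 × 11 = 54.98 mg/h

(a) 174 mg; (b) 55.0 mg/h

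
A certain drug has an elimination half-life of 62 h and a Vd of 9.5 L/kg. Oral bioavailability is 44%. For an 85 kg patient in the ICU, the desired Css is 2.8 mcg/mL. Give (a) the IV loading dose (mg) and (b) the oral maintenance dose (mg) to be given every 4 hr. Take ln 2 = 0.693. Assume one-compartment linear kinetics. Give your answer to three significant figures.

Total Vd = 9.5 × 85 = 807.5 L
LD = Vd × C = 807.5 × 2.8 = 2261 mg
CL = 0.693 × Vd / t½ = 0.693 × 807.5 / 62 = 9.026 L/h
D = CL × Css × τ / F = 9.026 × 2.8 × 4 / 0.44 = 229.8 mg

(a) 2260 mg; (b) 230 mg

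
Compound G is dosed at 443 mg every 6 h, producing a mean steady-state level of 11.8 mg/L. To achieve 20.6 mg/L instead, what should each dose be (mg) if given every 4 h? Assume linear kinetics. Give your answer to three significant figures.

For first-order elimination, Css ∝ F·D/(CL·τ); F and CL are unchanged, so Css ∝ D/τ.
D₂ = D₁ × (Css,target / Css,current) × (τ₂/τ₁) = 443 × (20.6/11.8) × (4/6) = 515.6 mg

516 mg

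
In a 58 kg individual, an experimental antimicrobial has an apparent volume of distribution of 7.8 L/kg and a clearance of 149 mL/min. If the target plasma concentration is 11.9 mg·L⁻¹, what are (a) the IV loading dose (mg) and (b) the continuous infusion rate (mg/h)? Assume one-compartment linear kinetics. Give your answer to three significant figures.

(a) 5380 mg; (b) 106 mg/h

Total Vd = 7.8 × 58 = 452.4 L
LD = Vd · C_target = 452.4 × 11.9 = 5384 mg
CL = 149 mL/min × 60/1000 = 8.940 L/h
Maintenance: replace elimination → rate = CL × Css = 8.940 × 11.9 = 106.4 mg/h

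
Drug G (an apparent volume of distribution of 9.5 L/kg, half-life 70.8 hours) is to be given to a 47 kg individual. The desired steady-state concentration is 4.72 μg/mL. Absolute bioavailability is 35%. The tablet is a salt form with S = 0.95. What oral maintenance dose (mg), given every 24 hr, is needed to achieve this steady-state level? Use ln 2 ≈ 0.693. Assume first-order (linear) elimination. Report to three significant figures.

Vd(total) = 47 kg × 9.5 L/kg = 446.5 L
CL = ln 2 · Vd / t½ = 0.693 × 446.5 / 70.8 = 4.370 L/h
D = CL × Css × τ / F / S = 4.370 × 4.72 × 24 / 0.35 / 0.95 = 1489 mg

1490 mg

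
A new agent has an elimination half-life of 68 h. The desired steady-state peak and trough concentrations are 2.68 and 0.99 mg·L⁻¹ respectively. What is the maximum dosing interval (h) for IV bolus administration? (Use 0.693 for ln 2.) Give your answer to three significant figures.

k = 0.693 / t½ = 0.693 / 68 = 0.01019 h⁻¹
Between IV bolus doses, concentration decays as C = C₀·e^(−kτ), so C_peak/C_trough = e^(kτ).
τ_max = ln(C_peak/C_trough) / k = ln(2.68/0.99) / 0.01019 = 0.9959 / 0.01019 = 97.73 h

97.7 h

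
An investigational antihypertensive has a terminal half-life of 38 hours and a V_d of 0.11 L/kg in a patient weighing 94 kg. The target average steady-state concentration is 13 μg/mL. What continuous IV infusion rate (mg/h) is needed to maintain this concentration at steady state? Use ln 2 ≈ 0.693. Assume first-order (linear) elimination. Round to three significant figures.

Vd = 0.11 L/kg × 94 kg = 10.34 L
CL = ln 2 · Vd / t½ = 0.693 × 10.34 / 38 = 0.1886 L/h
Infusion rate = CL × Css = 0.1886 × 13 = 2.452 mg/h

2.45 mg/h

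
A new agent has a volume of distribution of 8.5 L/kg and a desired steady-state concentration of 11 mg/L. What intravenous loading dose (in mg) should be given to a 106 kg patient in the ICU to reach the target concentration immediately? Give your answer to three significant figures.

Vd(total) = 106 kg × 8.5 L/kg = 901.0 L
The loading dose fills Vd to the target concentration.
LD = Vd × C = 901.0 × 11.00 = 9911 mg

9910 mg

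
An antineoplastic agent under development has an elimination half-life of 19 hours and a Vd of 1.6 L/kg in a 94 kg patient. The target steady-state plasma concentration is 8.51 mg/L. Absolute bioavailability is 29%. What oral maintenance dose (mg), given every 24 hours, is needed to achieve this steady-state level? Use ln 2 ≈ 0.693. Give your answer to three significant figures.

Total Vd = 1.6 × 94 = 150.4 L
CL = 0.693 × Vd / t½ = 0.693 × 150.4 / 19 = 5.486 L/h
D = CL × Css × τ / F = 5.486 × 8.51 × 24 / 0.29 = 3864 mg

3860 mg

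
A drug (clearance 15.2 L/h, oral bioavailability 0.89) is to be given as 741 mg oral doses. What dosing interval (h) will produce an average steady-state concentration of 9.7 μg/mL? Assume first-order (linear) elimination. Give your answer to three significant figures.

4.47 h

F·D/τ = CL·Css → τ = F·D / (CL·Css).
τ = 0.89 × 741 / (15.2 × 9.7) = 4.473 h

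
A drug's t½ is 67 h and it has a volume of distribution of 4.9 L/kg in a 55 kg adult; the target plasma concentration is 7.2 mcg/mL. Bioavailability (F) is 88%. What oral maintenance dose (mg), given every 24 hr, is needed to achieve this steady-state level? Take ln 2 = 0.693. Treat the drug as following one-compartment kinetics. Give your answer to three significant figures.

Total Vd = 4.9 × 55 = 269.5 L
k = 0.693/67 = 0.01034 h⁻¹, so CL = k·Vd = 0.01034 × 269.5 = 2.787 L/h
D = CL × Css × τ / F = 2.787 × 7.2 × 24 / 0.88 = 547.3 mg

547 mg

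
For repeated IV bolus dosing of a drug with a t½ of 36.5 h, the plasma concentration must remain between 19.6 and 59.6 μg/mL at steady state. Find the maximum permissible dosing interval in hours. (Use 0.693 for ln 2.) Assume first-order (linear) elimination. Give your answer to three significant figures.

k = 0.693 / t½ = 0.693 / 36.5 = 0.01899 h⁻¹
Between IV bolus doses, concentration decays as C = C₀·e^(−kτ), so C_peak/C_trough = e^(kτ).
τ_max = ln(C_peak/C_trough) / k = ln(59.6/19.6) / 0.01899 = 1.112 / 0.01899 = 58.56 h

58.6 h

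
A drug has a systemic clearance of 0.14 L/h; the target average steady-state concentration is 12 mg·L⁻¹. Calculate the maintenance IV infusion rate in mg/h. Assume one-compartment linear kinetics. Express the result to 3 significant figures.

1.68 mg/h

At steady state, infusion rate equals elimination rate: rate in = CL × Css.
Infusion rate = CL · Css = 0.1400 L/h × 12 mg/L = 1.680 mg/h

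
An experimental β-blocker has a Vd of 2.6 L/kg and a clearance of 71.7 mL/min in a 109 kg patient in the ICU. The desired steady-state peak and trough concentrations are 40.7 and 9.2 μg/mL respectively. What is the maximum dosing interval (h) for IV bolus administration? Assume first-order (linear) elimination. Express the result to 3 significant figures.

98.0 h

Total Vd = 2.6 × 109 = 283.4 L
CL = 71.7 mL/min × 60/1000 = 4.302 L/h
k = CL / Vd = 4.302 / 283.4 = 0.01518 h⁻¹
Between IV bolus doses, concentration decays as C = C₀·e^(−kτ), so C_peak/C_trough = e^(kτ).
τ_max = ln(C_peak/C_trough) / k = ln(40.7/9.2) / 0.01518 = 1.487 / 0.01518 = 97.96 h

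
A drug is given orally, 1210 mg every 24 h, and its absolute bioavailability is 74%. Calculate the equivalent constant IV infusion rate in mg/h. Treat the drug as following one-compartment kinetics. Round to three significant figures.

37.3 mg/h

Equivalent systemic input: infusion rate = F·D/τ.
Rate = 0.74 × 1210 / 24 = 37.31 mg/h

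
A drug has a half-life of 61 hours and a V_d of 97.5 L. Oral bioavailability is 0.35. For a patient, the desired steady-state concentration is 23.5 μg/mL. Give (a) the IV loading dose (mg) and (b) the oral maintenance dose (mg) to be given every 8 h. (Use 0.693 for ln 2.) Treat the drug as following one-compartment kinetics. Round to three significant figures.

LD = Vd × C = 97.50 × 23.5 = 2291 mg
CL = 0.693 × Vd / t½ = 0.693 × 97.50 / 61 = 1.108 L/h
D = CL × Css × τ / F = 1.108 × 23.5 × 8 / 0.35 = 595.2 mg

(a) 2290 mg; (b) 595 mg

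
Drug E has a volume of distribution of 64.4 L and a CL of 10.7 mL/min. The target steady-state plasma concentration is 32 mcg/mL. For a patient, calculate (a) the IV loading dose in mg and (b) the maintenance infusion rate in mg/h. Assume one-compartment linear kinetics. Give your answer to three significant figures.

LD = Vd · C_target = 64.40 × 32 = 2061 mg
CL = 10.7 mL/min × 60/1000 = 0.6420 L/h
Maintenance: replace elimination → rate = CL × Css = 0.6420 × 32 = 20.54 mg/h

(a) 2060 mg; (b) 20.5 mg/h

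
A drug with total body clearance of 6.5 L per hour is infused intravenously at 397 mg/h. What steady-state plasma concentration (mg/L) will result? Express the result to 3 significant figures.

Css = rate / CL = 397 / 6.500 = 61.08 mg/L

61.1 mg/L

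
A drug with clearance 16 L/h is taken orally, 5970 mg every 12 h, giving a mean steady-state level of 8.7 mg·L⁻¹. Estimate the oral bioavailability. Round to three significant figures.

0.280

F·D/τ = CL·Css at steady state → F = CL·Css·τ / D.
F = 16 × 8.7 × 12 / 5970 = 0.280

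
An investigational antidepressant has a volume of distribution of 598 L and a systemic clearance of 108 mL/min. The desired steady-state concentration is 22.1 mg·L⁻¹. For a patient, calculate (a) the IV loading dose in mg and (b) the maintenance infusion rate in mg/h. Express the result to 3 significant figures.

LD = Vd · C_target = 598.0 × 22.1 = 13220 mg
Convert clearance: 108 mL/min × 60 min/h ÷ 1000 mL/L = 6.480 L/h
Infusion rate = 6.480 L/h × 22.1 mg/L = 143.2 mg/h

(a) 13200 mg; (b) 143 mg/h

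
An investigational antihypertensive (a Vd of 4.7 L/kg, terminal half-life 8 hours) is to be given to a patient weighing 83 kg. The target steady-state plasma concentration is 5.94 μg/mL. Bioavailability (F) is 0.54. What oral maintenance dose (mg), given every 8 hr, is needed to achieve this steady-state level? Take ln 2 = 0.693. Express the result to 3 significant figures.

2970 mg

Total Vd = 4.7 × 83 = 390.1 L
CL = 0.693 × Vd / t½ = 0.693 × 390.1 / 8 = 33.79 L/h
D = CL × Css × τ / F = 33.79 × 5.94 × 8 / 0.54 = 2974 mg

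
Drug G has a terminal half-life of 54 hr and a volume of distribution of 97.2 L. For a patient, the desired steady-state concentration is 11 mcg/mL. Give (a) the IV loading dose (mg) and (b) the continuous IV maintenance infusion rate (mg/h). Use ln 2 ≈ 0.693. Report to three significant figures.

(a) 1070 mg; (b) 13.7 mg/h

LD = Vd × C = 97.20 × 11 = 1069 mg
CL = 0.693 × Vd / t½ = 0.693 × 97.20 / 54 = 1.247 L/h
Infusion rate = CL × Css = 1.247 × 11 = 13.72 mg/h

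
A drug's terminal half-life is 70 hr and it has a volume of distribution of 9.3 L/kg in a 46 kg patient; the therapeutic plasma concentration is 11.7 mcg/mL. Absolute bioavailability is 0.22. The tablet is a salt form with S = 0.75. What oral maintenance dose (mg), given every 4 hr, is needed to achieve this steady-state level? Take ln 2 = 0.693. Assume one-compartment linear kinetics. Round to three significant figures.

Vd = 9.3 L/kg × 46 kg = 427.8 L
CL = 0.693 × Vd / t½ = 0.693 × 427.8 / 70 = 4.235 L/h
D = CL × Css × τ / F / S = 4.235 × 11.7 × 4 / 0.22 / 0.75 = 1201 mg

1200 mg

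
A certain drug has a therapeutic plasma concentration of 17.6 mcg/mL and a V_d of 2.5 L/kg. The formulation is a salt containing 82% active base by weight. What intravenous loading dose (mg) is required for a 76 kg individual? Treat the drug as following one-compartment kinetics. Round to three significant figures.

4080 mg

Vd = 2.5 L/kg × 76 kg = 190.0 L
The loading dose fills Vd to the target concentration.
LD = Vd × C / S = 190.0 × 17.60 / 0.82 = 4078 mg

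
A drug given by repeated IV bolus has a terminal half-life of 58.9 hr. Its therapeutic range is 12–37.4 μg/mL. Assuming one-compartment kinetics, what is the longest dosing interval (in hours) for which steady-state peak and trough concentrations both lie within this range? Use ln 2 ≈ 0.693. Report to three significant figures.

96.6 h

k = 0.693 / t½ = 0.693 / 58.9 = 0.01177 h⁻¹
Between IV bolus doses, concentration decays as C = C₀·e^(−kτ), so C_peak/C_trough = e^(kτ).
τ_max = ln(C_peak/C_trough) / k = ln(37.4/12) / 0.01177 = 1.137 / 0.01177 = 96.60 h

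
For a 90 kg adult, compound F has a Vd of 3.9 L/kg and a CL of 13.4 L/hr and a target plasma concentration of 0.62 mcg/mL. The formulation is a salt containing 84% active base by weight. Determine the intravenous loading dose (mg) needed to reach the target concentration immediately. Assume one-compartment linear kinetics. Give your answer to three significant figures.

Vd(total) = 90 kg × 3.9 L/kg = 351.0 L
Loading dose depends on Vd (not clearance): it fills the distribution volume.
LD = Vd × C / S = 351.0 × 0.6200 / 0.84 = 259.1 mg

259 mg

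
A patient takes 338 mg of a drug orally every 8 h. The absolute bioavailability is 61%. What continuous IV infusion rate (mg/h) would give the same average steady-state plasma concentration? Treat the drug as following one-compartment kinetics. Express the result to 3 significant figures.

25.8 mg/h

Equivalent systemic input: infusion rate = F·D/τ.
Rate = 0.61 × 338 / 8 = 25.77 mg/h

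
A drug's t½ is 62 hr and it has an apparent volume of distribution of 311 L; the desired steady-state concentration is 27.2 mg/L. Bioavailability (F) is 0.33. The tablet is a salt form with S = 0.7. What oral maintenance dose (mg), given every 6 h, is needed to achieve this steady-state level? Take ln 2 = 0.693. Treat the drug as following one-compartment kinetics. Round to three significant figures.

CL = ln 2 · Vd / t½ = 0.693 × 311.0 / 62 = 3.476 L/h
D = CL × Css × τ / F / S = 3.476 × 27.2 × 6 / 0.33 / 0.7 = 2456 mg

2460 mg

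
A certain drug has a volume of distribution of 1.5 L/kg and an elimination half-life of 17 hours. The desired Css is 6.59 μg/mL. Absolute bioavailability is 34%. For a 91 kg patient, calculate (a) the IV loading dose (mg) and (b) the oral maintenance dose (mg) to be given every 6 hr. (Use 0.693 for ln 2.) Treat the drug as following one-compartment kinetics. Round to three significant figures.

Vd = 1.5 L/kg × 91 kg = 136.5 L
LD = Vd × C = 136.5 × 6.59 = 899.5 mg
CL = 0.693 × Vd / t½ = 0.693 × 136.5 / 17 = 5.564 L/h
D = CL × Css × τ / F = 5.564 × 6.59 × 6 / 0.34 = 647.1 mg

(a) 900 mg; (b) 647 mg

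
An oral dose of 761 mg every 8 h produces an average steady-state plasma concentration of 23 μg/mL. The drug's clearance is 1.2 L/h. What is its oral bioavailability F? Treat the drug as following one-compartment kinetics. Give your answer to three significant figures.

F·D/τ = CL·Css at steady state → F = CL·Css·τ / D.
F = 1.2 × 23 × 8 / 761 = 0.290

0.290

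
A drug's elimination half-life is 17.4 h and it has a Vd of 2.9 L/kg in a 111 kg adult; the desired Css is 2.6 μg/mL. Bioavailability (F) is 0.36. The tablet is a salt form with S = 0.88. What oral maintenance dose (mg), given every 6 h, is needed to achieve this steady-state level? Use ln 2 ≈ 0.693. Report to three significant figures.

631 mg

Vd(total) = 111 kg × 2.9 L/kg = 321.9 L
k = 0.693/17.4 = 0.03983 h⁻¹, so CL = k·Vd = 0.03983 × 321.9 = 12.82 L/h
D = CL × Css × τ / F / S = 12.82 × 2.6 × 6 / 0.36 / 0.88 = 631.3 mg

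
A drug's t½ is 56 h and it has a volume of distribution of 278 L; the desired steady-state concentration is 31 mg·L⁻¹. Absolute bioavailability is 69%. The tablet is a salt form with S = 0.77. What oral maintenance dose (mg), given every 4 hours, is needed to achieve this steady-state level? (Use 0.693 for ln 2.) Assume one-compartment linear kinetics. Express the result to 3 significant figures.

803 mg

k = 0.693/56 = 0.01238 h⁻¹, so CL = k·Vd = 0.01238 × 278.0 = 3.442 L/h
D = CL × Css × τ / F / S = 3.442 × 31 × 4 / 0.69 / 0.77 = 803.3 mg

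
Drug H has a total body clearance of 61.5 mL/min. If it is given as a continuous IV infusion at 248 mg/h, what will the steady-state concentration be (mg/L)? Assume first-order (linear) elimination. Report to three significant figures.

67.2 mg/L

Convert clearance: 61.5 mL/min × 60 min/h ÷ 1000 mL/L = 3.690 L/h
Css = rate / CL = 248 / 3.690 = 67.21 mg/L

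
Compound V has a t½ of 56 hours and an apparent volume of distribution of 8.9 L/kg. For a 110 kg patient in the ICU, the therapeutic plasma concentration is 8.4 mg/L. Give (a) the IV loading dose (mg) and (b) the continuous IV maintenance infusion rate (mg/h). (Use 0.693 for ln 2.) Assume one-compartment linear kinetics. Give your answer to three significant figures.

(a) 8220 mg; (b) 102 mg/h

Total Vd = 8.9 × 110 = 979.0 L
LD = Vd × C = 979.0 × 8.4 = 8224 mg
CL = 0.693 × Vd / t½ = 0.693 × 979.0 / 56 = 12.12 L/h
Infusion rate = CL × Css = 12.12 × 8.4 = 101.8 mg/h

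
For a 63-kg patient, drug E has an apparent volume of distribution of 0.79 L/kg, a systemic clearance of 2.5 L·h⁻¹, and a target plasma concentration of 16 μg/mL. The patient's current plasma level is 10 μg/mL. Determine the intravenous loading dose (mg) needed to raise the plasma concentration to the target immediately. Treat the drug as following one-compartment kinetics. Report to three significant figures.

Total Vd = 0.79 × 63 = 49.77 L
The loading dose fills Vd to the target concentration.
Concentration deficit ΔC = 16 − 10 = 6.000 mg/L
LD = Vd × ΔC = 49.77 × 6.000 = 298.6 mg

299 mg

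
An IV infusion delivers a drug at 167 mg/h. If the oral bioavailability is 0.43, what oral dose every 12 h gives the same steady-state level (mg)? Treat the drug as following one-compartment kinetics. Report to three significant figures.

4660 mg

To maintain the same Css, the systemic dosing rate must be unchanged: F·D/τ = infusion rate.
D = rate × τ / F = 167 × 12 / 0.43 = 4660 mg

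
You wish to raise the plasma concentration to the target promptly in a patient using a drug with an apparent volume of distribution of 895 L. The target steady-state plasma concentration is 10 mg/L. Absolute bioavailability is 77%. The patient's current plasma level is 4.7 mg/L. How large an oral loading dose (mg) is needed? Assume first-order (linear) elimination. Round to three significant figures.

Concentration deficit ΔC = 10 − 4.7 = 5.300 mg/L
LD = Vd × ΔC / F = 895.0 × 5.300 / 0.77 = 6160 mg

6160 mg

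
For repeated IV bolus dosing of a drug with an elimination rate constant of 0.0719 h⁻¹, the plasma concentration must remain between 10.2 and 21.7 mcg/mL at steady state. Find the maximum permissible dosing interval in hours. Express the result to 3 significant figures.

Between IV bolus doses, concentration decays as C = C₀·e^(−kτ), so C_peak/C_trough = e^(kτ).
τ_max = ln(C_peak/C_trough) / k = ln(21.7/10.2) / 0.07190 = 0.7549 / 0.07190 = 10.50 h

10.5 h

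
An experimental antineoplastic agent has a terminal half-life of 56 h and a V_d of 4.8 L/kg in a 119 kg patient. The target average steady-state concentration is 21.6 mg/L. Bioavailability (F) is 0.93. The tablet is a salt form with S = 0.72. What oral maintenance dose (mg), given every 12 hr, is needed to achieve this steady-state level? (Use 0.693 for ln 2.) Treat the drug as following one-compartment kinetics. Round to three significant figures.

Vd(total) = 119 kg × 4.8 L/kg = 571.2 L
CL = 0.693 × Vd / t½ = 0.693 × 571.2 / 56 = 7.069 L/h
D = CL × Css × τ / F / S = 7.069 × 21.6 × 12 / 0.93 / 0.72 = 2736 mg

2740 mg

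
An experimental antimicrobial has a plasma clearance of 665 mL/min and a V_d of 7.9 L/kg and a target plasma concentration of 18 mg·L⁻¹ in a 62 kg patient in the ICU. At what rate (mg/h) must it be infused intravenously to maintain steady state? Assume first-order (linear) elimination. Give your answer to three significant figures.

CL = 665 mL/min × 60/1000 = 39.90 L/h
Infusion rate = CL · Css = 39.90 L/h × 18 mg/L = 718.2 mg/h

718 mg/h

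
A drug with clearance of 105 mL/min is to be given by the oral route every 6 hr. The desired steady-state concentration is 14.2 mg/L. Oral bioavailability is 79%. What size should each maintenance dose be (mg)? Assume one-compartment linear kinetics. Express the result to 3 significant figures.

679 mg

Convert clearance: 105 mL/min × 60 min/h ÷ 1000 mL/L = 6.300 L/h
D = CL × Css × τ / F = 6.300 × 14.2 × 6 / 0.79 = 679.4 mg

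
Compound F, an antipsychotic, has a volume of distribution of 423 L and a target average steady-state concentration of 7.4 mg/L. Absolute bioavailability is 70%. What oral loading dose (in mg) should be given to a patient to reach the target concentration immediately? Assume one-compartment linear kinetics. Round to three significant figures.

LD = Vd × C / F = 423.0 × 7.400 / 0.7 = 4472 mg

4470 mg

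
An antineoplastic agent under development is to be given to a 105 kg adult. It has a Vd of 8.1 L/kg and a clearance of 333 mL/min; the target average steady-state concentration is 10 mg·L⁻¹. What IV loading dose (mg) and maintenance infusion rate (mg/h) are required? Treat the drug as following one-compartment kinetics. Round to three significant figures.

(a) 8510 mg; (b) 200 mg/h

Vd = 8.1 L/kg × 105 kg = 850.5 L
Loading dose = Vd × C = 850.5 × 10 = 8505 mg
Convert clearance: 333 mL/min × 60 min/h ÷ 1000 mL/L = 19.98 L/h
Maintenance infusion rate = CL × Css = 19.98 × 10 = 199.8 mg/h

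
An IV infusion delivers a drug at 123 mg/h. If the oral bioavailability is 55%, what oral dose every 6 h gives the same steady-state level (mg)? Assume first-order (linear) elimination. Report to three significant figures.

1340 mg

To maintain the same Css, the systemic dosing rate must be unchanged: F·D/τ = infusion rate.
D = rate × τ / F = 123 × 6 / 0.55 = 1342 mg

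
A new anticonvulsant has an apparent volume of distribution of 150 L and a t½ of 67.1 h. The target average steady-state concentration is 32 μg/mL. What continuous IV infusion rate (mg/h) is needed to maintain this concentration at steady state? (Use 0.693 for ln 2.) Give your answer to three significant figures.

49.6 mg/h

k = 0.693/67.1 = 0.01033 h⁻¹, so CL = k·Vd = 0.01033 × 150.0 = 1.550 L/h
Infusion rate = CL × Css = 1.550 × 32 = 49.60 mg/h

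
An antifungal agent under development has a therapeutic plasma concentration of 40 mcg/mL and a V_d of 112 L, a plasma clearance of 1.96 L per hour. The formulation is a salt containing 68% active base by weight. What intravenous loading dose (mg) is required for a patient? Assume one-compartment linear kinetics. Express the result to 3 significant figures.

6590 mg

The loading dose fills Vd to the target concentration.
LD = Vd × C / S = 112.0 × 40.00 / 0.68 = 6588 mg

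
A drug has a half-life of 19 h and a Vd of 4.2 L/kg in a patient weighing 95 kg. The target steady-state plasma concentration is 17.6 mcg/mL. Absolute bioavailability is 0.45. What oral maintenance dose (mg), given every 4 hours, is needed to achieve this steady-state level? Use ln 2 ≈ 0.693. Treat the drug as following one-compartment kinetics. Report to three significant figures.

Vd = 4.2 L/kg × 95 kg = 399.0 L
CL = ln 2 · Vd / t½ = 0.693 × 399.0 / 19 = 14.55 L/h
D = CL × Css × τ / F = 14.55 × 17.6 × 4 / 0.45 = 2276 mg

2280 mg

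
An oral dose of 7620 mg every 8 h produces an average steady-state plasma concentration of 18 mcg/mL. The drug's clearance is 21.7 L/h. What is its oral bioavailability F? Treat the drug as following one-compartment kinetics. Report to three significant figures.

F·D/τ = CL·Css at steady state → F = CL·Css·τ / D.
F = 21.7 × 18 × 8 / 7620 = 0.410

0.410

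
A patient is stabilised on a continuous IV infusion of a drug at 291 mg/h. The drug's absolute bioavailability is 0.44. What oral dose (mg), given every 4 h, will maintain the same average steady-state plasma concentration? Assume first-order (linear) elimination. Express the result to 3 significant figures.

To maintain the same Css, the systemic dosing rate must be unchanged: F·D/τ = infusion rate.
D = rate × τ / F = 291 × 4 / 0.44 = 2645 mg

2650 mg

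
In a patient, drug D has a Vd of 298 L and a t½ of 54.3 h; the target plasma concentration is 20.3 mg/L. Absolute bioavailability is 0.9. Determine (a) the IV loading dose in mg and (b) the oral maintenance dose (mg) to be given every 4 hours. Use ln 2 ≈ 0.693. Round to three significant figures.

LD = Vd × C = 298.0 × 20.3 = 6049 mg
CL = 0.693 × Vd / t½ = 0.693 × 298.0 / 54.3 = 3.803 L/h
D = CL × Css × τ / F = 3.803 × 20.3 × 4 / 0.9 = 343.1 mg

(a) 6050 mg; (b) 343 mg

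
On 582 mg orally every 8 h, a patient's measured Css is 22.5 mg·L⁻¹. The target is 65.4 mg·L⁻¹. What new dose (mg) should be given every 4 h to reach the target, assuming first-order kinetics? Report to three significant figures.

846 mg

With linear kinetics, Css is proportional to dose rate (D/τ) at fixed clearance.
D₂ = D₁ × (Css,target / Css,current) × (τ₂/τ₁) = 582 × (65.4/22.5) × (4/8) = 845.8 mg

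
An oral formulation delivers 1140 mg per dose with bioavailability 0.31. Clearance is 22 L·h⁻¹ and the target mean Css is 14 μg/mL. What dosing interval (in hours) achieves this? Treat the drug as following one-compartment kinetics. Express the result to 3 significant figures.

1.15 h

F·D/τ = CL·Css → τ = F·D / (CL·Css).
τ = 0.31 × 1140 / (22 × 14) = 1.147 h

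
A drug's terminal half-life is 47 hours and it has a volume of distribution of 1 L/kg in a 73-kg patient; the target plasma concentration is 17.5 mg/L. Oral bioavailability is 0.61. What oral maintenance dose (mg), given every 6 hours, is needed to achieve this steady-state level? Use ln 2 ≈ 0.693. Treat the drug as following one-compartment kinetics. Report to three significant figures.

Vd(total) = 73 kg × 1 L/kg = 73.00 L
CL = ln 2 · Vd / t½ = 0.693 × 73.00 / 47 = 1.076 L/h
D = CL × Css × τ / F = 1.076 × 17.5 × 6 / 0.61 = 185.2 mg

185 mg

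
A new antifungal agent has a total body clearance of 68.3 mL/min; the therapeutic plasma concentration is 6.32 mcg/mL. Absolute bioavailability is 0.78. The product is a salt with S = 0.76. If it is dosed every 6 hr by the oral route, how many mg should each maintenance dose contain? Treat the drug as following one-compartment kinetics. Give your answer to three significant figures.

CL = 68.3 mL/min = 68.3 × 0.06 = 4.098 L/h
D = CL × Css × τ / F / S = 4.098 × 6.32 × 6 / 0.78 / 0.76 = 262.1 mg

262 mg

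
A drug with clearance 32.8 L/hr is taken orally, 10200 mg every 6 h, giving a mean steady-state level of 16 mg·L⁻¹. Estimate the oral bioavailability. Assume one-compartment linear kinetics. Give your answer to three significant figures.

F·D/τ = CL·Css at steady state → F = CL·Css·τ / D.
F = 32.8 × 16 × 6 / 10200 = 0.309

0.309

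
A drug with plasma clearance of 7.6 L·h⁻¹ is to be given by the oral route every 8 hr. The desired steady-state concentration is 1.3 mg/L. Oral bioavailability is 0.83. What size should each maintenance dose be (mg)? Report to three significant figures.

D = CL × Css × τ / F = 7.600 × 1.3 × 8 / 0.83 = 95.23 mg

95.2 mg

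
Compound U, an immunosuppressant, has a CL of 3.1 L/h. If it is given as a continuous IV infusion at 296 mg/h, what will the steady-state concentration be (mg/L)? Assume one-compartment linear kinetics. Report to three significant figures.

Css = rate / CL = 296 / 3.100 = 95.48 mg/L

95.5 mg/L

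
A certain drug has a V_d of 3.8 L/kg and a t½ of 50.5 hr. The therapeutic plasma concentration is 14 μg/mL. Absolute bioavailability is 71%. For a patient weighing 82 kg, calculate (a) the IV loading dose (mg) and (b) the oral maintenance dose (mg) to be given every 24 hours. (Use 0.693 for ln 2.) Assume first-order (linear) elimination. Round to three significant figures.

Total Vd = 3.8 × 82 = 311.6 L
LD = Vd × C = 311.6 × 14 = 4362 mg
CL = 0.693 × Vd / t½ = 0.693 × 311.6 / 50.5 = 4.276 L/h
D = CL × Css × τ / F = 4.276 × 14 × 24 / 0.71 = 2024 mg

(a) 4360 mg; (b) 2020 mg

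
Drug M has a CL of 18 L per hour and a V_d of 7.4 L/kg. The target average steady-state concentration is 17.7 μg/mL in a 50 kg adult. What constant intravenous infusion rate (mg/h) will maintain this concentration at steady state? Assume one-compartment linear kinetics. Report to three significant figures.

319 mg/h

At steady state, infusion rate equals elimination rate: rate in = CL × Css.
R₀ = 18.00 × 17.7 = 318.6 mg/h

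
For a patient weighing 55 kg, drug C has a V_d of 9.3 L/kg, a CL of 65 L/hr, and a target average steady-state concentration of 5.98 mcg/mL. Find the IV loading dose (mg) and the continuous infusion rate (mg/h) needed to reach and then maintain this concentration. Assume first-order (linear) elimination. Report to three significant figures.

Total Vd = 9.3 × 55 = 511.5 L
Loading dose = Vd × C = 511.5 × 5.98 = 3059 mg
Maintenance infusion rate = CL × Css = 65.00 × 5.98 = 388.7 mg/h

(a) 3060 mg; (b) 389 mg/h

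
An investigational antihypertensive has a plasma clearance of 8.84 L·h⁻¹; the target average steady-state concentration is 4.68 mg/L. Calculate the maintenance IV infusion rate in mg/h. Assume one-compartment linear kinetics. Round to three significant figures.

At steady state, infusion rate equals elimination rate: rate in = CL × Css.
Infusion rate = CL · Css = 8.840 L/h × 4.68 mg/L = 41.37 mg/h

41.4 mg/h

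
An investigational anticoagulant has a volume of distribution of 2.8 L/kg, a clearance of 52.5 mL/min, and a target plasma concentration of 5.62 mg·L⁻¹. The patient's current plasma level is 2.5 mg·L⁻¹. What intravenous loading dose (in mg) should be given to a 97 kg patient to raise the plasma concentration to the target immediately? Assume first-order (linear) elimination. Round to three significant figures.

Vd(total) = 97 kg × 2.8 L/kg = 271.6 L
Concentration deficit ΔC = 5.62 − 2.5 = 3.120 mg/L
LD = Vd × ΔC = 271.6 × 3.120 = 847.4 mg

847 mg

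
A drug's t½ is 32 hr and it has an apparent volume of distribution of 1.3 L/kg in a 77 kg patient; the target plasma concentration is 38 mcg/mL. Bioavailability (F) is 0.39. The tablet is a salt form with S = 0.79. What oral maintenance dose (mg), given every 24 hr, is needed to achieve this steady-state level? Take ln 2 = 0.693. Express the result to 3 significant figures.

6420 mg

Vd(total) = 77 kg × 1.3 L/kg = 100.1 L
CL = ln 2 · Vd / t½ = 0.693 × 100.1 / 32 = 2.168 L/h
D = CL × Css × τ / F / S = 2.168 × 38 × 24 / 0.39 / 0.79 = 6417 mg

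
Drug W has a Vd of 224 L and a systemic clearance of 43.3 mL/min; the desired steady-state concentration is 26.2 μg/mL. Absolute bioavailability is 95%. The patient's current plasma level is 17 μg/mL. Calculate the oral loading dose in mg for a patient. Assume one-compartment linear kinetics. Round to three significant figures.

2170 mg

Concentration deficit ΔC = 26.2 − 17 = 9.200 mg/L
LD = Vd × ΔC / F = 224.0 × 9.200 / 0.95 = 2169 mg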